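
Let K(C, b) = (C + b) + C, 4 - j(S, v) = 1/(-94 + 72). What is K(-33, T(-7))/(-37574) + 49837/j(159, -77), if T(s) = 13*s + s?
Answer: 20598337116/1672043 ≈ 12319.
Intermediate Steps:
T(s) = 14*s
j(S, v) = 89/22 (j(S, v) = 4 - 1/(-94 + 72) = 4 - 1/(-22) = 4 - 1*(-1/22) = 4 + 1/22 = 89/22)
K(C, b) = b + 2*C
K(-33, T(-7))/(-37574) + 49837/j(159, -77) = (14*(-7) + 2*(-33))/(-37574) + 49837/(89/22) = (-98 - 66)*(-1/37574) + 49837*(22/89) = -164*(-1/37574) + 1096414/89 = 82/18787 + 1096414/89 = 20598337116/1672043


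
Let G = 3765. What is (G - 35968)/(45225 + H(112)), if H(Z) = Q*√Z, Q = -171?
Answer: -53940025/75630579 - 2447428*√7/226891737 ≈ -0.74174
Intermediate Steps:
H(Z) = -171*√Z
(G - 35968)/(45225 + H(112)) = (3765 - 35968)/(45225 - 684*√7) = -32203/(45225 - 684*√7)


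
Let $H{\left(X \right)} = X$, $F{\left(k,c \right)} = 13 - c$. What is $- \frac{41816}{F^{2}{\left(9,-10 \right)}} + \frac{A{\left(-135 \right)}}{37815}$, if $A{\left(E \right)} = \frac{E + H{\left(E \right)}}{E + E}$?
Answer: $- \frac{1581271511}{20004135} \approx -79.047$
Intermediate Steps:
$A{\left(E \right)} = 1$ ($A{\left(E \right)} = \frac{E + E}{E + E} = \frac{2 E}{2 E} = 2 E \frac{1}{2 E} = 1$)
$- \frac{41816}{F^{2}{\left(9,-10 \right)}} + \frac{A{\left(-135 \right)}}{37815} = - \frac{41816}{\left(13 - -10\right)^{2}} + 1 \cdot \frac{1}{37815} = - \frac{41816}{\left(13 + 10\right)^{2}} + 1 \cdot \frac{1}{37815} = - \frac{41816}{23^{2}} + \frac{1}{37815} = - \frac{41816}{529} + \frac{1}{37815} = - \frac{1581271511}{20004135}$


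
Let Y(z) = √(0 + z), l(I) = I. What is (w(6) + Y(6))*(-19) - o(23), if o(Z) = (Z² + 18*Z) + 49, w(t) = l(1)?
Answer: -1011 - 19*√6 ≈ -1057.5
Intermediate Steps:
Y(z) = √z
w(t) = 1
o(Z) = 49 + Z² + 18*Z
(w(6) + Y(6))*(-19) - o(23) = (1 + √6)*(-19) - (49 + 23² + 18*23) = (-19 - 19*√6) - (49 + 529 + 414) = (-19 - 19*√6) - 1*992 = (-19 - 19*√6) - 992 = -1011 - 19*√6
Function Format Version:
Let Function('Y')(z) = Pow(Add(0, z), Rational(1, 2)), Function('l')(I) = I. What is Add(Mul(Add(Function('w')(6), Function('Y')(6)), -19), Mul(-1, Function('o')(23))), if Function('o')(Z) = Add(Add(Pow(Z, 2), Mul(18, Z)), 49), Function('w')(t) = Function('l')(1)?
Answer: Add(-1011, Mul(-19, Pow(6, Rational(1, 2)))) ≈ -1057.5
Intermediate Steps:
Function('Y')(z) = Pow(z, Rational(1, 2))
Function('w')(t) = 1
Function('o')(Z) = Add(49, Pow(Z, 2), Mul(18, Z))
Add(Mul(Add(Function('w')(6), Function('Y')(6)), -19), Mul(-1, Function('o')(23))) = Add(Mul(Add(1, Pow(6, Rational(1, 2))), -19), Mul(-1, Add(49, Pow(23, 2), Mul(18, 23)))) = Add(Add(-19, Mul(-19, Pow(6, Rational(1, 2)))), Mul(-1, Add(49, 529, 414))) = Add(Add(-19, Mul(-19, Pow(6, Rational(1, 2)))), Mul(-1, 992)) = Add(Add(-19, Mul(-19, Pow(6, Rational(1, 2)))), -992) = Add(-1011, Mul(-19, Pow(6, Rational(1, 2))))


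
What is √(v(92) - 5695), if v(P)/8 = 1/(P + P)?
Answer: 2*I*√753158/23 ≈ 75.465*I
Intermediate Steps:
v(P) = 4/P (v(P) = 8/(P + P) = 8/((2*P)) = 8*(1/(2*P)) = 4/P)
√(v(92) - 5695) = √(4/92 - 5695) = √(4*(1/92) - 5695) = √(1/23 - 5695) = √(-130984/23) = 2*I*√753158/23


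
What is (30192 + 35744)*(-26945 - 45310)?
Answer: -4764205680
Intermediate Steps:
(30192 + 35744)*(-26945 - 45310) = 65936*(-72255) = -4764205680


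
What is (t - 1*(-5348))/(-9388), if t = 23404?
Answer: -7188/2347 ≈ -3.0626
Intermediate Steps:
(t - 1*(-5348))/(-9388) = (23404 - 1*(-5348))/(-9388) = (23404 + 5348)*(-1/9388) = 28752*(-1/9388) = -7188/2347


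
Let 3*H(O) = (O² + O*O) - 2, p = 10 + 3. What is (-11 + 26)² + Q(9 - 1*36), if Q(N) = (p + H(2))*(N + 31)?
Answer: 285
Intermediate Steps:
p = 13
H(O) = -⅔ + 2*O²/3 (H(O) = ((O² + O*O) - 2)/3 = ((O² + O²) - 2)/3 = (2*O² - 2)/3 = (-2 + 2*O²)/3 = -⅔ + 2*O²/3)
Q(N) = 465 + 15*N (Q(N) = (13 + (-⅔ + (⅔)*2²))*(N + 31) = (13 + (-⅔ + (⅔)*4))*(31 + N) = (13 + (-⅔ + 8/3))*(31 + N) = (13 + 2)*(31 + N) = 15*(31 + N) = 465 + 15*N)
(-11 + 26)² + Q(9 - 1*36) = (-11 + 26)² + (465 + 15*(9 - 1*36)) = 15² + (465 + 15*(9 - 36)) = 225 + (465 + 15*(-27)) = 225 + (465 - 405) = 225 + 60 = 285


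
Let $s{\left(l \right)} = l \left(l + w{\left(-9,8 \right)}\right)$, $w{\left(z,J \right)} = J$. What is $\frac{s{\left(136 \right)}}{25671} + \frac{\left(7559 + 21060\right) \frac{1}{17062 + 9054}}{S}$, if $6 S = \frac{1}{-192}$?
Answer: $- \frac{70486500192}{55868653} \approx -1261.6$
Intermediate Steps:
$S = - \frac{1}{1152}$ ($S = \frac{1}{6 \left(-192\right)} = \frac{1}{6} \left(- \frac{1}{192}\right) = - \frac{1}{1152} \approx -0.00086806$)
$s{\left(l \right)} = l \left(8 + l\right)$ ($s{\left(l \right)} = l \left(l + 8\right) = l \left(8 + l\right)$)
$\frac{s{\left(136 \right)}}{25671} + \frac{\left(7559 + 21060\right) \frac{1}{17062 + 9054}}{S} = \frac{136 \left(8 + 136\right)}{25671} + \frac{\left(7559 + 21060\right) \frac{1}{17062 + 9054}}{- \frac{1}{1152}} = 136 \cdot 144 \cdot \frac{1}{25671} + \frac{28619}{26116} \left(-1152\right) = 19584 \cdot \frac{1}{25671} + 28619 \cdot \frac{1}{26116} \left(-1152\right) = \frac{6528}{8557} + \frac{28619}{26116} \left(-1152\right) = \frac{6528}{8557} - \frac{8242272}{6529} = - \frac{70486500192}{55868653}$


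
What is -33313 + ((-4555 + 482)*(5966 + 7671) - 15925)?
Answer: -55592739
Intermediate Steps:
-33313 + ((-4555 + 482)*(5966 + 7671) - 15925) = -33313 + (-4073*13637 - 15925) = -33313 + (-55543501 - 15925) = -33313 - 55559426 = -55592739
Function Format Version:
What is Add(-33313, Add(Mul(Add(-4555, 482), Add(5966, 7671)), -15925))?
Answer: -55592739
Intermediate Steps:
Add(-33313, Add(Mul(Add(-4555, 482), Add(5966, 7671)), -15925)) = Add(-33313, Add(Mul(-4073, 13637), -15925)) = Add(-33313, Add(-55543501, -15925)) = Add(-33313, -55559426) = -55592739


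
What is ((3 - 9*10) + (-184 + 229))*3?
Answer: -126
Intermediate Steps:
((3 - 9*10) + (-184 + 229))*3 = ((3 - 90) + 45)*3 = (-87 + 45)*3 = -42*3 = -126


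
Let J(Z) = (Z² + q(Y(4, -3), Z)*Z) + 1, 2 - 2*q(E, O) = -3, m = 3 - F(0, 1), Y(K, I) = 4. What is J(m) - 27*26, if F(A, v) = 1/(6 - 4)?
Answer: -1377/2 ≈ -688.50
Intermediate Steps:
F(A, v) = ½ (F(A, v) = 1/2 = ½)
m = 5/2 (m = 3 - 1*½ = 3 - ½ = 5/2 ≈ 2.5000)
q(E, O) = 5/2 (q(E, O) = 1 - ½*(-3) = 1 + 3/2 = 5/2)
J(Z) = 1 + Z² + 5*Z/2 (J(Z) = (Z² + 5*Z/2) + 1 = 1 + Z² + 5*Z/2)
J(m) - 27*26 = (1 + (5/2)² + (5/2)*(5/2)) - 27*26 = (1 + 25/4 + 25/4) - 702 = 27/2 - 702 = -1377/2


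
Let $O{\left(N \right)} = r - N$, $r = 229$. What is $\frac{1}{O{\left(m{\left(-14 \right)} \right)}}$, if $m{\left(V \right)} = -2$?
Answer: $\frac{1}{231} \approx 0.004329$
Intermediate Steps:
$O{\left(N \right)} = 229 - N$
$\frac{1}{O{\left(m{\left(-14 \right)} \right)}} = \frac{1}{229 - -2} = \frac{1}{229 + 2} = \frac{1}{231}$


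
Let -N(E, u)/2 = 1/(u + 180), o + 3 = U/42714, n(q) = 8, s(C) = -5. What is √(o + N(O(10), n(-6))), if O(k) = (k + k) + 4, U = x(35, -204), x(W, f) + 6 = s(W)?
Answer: I*√337077241494/334593 ≈ 1.7352*I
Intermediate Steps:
x(W, f) = -11 (x(W, f) = -6 - 5 = -11)
U = -11
o = -128153/42714 (o = -3 - 11/42714 = -128153/42714 ≈ -3.0003)
O(k) = 4 + 2*k (O(k) = 2*k + 4 = 4 + 2*k)
N(E, u) = -2/(180 + u) (N(E, u) = -2/(u + 180) = -2/(180 + u))
√(o + N(O(10), n(-6))) = √(-128153/42714 - 2/(180 + 8)) = √(-128153/42714 - 2/188) = √(-128153/42714 - 2*1/188) = √(-128153/42714 - 1/94) = √(-3022274/1003779) = I*√337077241494/334593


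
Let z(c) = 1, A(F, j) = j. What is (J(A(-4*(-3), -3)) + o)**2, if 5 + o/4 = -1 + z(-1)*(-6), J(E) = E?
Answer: 2601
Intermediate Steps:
o = -48 (o = -20 + 4*(-1 + 1*(-6)) = -20 + 4*(-1 - 6) = -20 + 4*(-7) = -20 - 28 = -48)
(J(A(-4*(-3), -3)) + o)**2 = (-3 - 48)**2 = (-51)**2 = 2601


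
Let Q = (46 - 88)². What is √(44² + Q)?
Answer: 10*√37 ≈ 60.828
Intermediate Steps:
Q = 1764 (Q = (-42)² = 1764)
√(44² + Q) = √(44² + 1764) = √(1936 + 1764) = √3700 = 10*√37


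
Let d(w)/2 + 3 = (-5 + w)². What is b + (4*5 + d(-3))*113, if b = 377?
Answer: 16423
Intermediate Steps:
d(w) = -6 + 2*(-5 + w)²
b + (4*5 + d(-3))*113 = 377 + (4*5 + (-6 + 2*(-5 - 3)²))*113 = 377 + (20 + (-6 + 2*(-8)²))*113 = 377 + (20 + (-6 + 2*64))*113 = 377 + (20 + (-6 + 128))*113 = 377 + (20 + 122)*113 = 377 + 142*113 = 377 + 16046 = 16423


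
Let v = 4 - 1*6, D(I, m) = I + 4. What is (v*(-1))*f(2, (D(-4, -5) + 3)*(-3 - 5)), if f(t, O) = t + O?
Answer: -44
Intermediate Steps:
D(I, m) = 4 + I
f(t, O) = O + t
v = -2 (v = 4 - 6 = -2)
(v*(-1))*f(2, (D(-4, -5) + 3)*(-3 - 5)) = (-2*(-1))*(((4 - 4) + 3)*(-3 - 5) + 2) = 2*((0 + 3)*(-8) + 2) = 2*(3*(-8) + 2) = 2*(-24 + 2) = 2*(-22) = -44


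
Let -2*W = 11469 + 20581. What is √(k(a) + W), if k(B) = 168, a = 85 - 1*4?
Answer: I*√15857 ≈ 125.92*I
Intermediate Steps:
a = 81 (a = 85 - 4 = 81)
W = -16025 (W = -(11469 + 20581)/2 = -½*32050 = -16025)
√(k(a) + W) = √(168 - 16025) = √(-15857) = I*√15857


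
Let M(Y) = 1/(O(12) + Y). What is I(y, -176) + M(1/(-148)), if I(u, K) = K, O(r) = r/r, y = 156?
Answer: -25724/147 ≈ -174.99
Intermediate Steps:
O(r) = 1
M(Y) = 1/(1 + Y)
I(y, -176) + M(1/(-148)) = -176 + 1/(1 + 1/(-148)) = -176 + 1/(1 - 1/148) = -176 + 1/(147/148) = -176 + 148/147 = -25724/147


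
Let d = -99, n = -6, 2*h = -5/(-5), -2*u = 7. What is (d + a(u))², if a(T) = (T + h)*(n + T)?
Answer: 19881/4 ≈ 4970.3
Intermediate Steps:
u = -7/2 (u = -½*7 = -7/2 ≈ -3.5000)
h = ½ (h = (-5/(-5))/2 = (-5*(-⅕))/2 = (½)*1 = ½ ≈ 0.50000)
a(T) = (½ + T)*(-6 + T) (a(T) = (T + ½)*(-6 + T) = (½ + T)*(-6 + T))
(d + a(u))² = (-99 + (-3 + (-7/2)² - 11/2*(-7/2)))² = (-99 + (-3 + 49/4 + 77/4))² = (-99 + 57/2)² = (-141/2)² = 19881/4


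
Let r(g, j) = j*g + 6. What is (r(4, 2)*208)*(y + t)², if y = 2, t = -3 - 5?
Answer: 104832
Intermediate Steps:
t = -8
r(g, j) = 6 + g*j (r(g, j) = g*j + 6 = 6 + g*j)
(r(4, 2)*208)*(y + t)² = ((6 + 4*2)*208)*(2 - 8)² = ((6 + 8)*208)*(-6)² = (14*208)*36 = 2912*36 = 104832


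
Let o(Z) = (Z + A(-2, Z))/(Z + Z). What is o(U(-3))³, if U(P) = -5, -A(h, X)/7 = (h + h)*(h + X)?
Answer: 8120601/1000 ≈ 8120.6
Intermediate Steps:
A(h, X) = -14*h*(X + h) (A(h, X) = -7*(h + h)*(h + X) = -7*2*h*(X + h) = -14*h*(X + h))
o(Z) = (-56 + 29*Z)/(2*Z) (o(Z) = (Z - 14*(-2)*(Z - 2))/(Z + Z) = (Z - 14*(-2)*(-2 + Z))/((2*Z)) = (Z + (-56 + 28*Z))*(1/(2*Z)) = (-56 + 29*Z)*(1/(2*Z)) = (-56 + 29*Z)/(2*Z))
o(U(-3))³ = (29/2 - 28/(-5))³ = (29/2 - 28*(-⅕))³ = (29/2 + 28/5)³ = (201/10)³ = 8120601/1000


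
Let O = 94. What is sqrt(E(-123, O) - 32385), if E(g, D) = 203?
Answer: I*sqrt(32182) ≈ 179.39*I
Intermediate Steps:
sqrt(E(-123, O) - 32385) = sqrt(203 - 32385) = sqrt(-32182) = I*sqrt(32182)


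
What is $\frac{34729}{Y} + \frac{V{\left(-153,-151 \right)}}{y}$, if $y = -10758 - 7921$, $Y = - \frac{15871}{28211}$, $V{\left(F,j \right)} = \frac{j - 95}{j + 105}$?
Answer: $- \frac{420912883771456}{6818451407} \approx -61731.0$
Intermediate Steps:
$V{\left(F,j \right)} = \frac{-95 + j}{105 + j}$
$Y = - \frac{15871}{28211}$ ($Y = \left(-15871\right) \frac{1}{28211} = - \frac{15871}{28211} \approx -0.56258$)
$y = -18679$ ($y = -10758 - 7921 = -18679$)
$\frac{34729}{Y} + \frac{V{\left(-153,-151 \right)}}{y} = \frac{34729}{- \frac{15871}{28211}} + \frac{\frac{1}{105 - 151} \left(-95 - 151\right)}{-18679} = 34729 \left(- \frac{28211}{15871}\right) + \frac{1}{-46} \left(-246\right) \left(- \frac{1}{18679}\right) = - \frac{979739819}{15871} + \left(- \frac{1}{46}\right) \left(-246\right) \left(- \frac{1}{18679}\right) = - \frac{979739819}{15871} + \frac{123}{23} \left(- \frac{1}{18679}\right) = - \frac{979739819}{15871} - \frac{123}{429617} = - \frac{420912883771456}{6818451407}$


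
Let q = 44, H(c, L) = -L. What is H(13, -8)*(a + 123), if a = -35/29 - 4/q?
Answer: 310584/319 ≈ 973.62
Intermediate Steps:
a = -414/319 (a = -35/29 - 4/44 = -35*1/29 - 4*1/44 = -35/29 - 1/11 = -414/319 ≈ -1.2978)
H(13, -8)*(a + 123) = (-1*(-8))*(-414/319 + 123) = 8*(38823/319) = 310584/319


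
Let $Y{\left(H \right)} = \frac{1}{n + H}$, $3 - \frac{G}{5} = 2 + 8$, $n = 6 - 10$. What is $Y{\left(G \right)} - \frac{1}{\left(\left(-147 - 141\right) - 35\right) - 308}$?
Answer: $- \frac{592}{24609} \approx -0.024056$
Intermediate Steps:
$n = -4$ ($n = 6 - 10 = -4$)
$G = -35$ ($G = 15 - 5 \left(2 + 8\right) = 15 - 50 = -35$)
$Y{\left(H \right)} = \frac{1}{-4 + H}$
$Y{\left(G \right)} - \frac{1}{\left(\left(-147 - 141\right) - 35\right) - 308} = \frac{1}{-4 - 35} - \frac{1}{\left(\left(-147 - 141\right) - 35\right) - 308} = \frac{1}{-39} - \frac{1}{\left(-288 - 35\right) - 308} = - \frac{1}{39} - \frac{1}{-323 - 308} = - \frac{1}{39} - \frac{1}{-631} = - \frac{1}{39} - - \frac{1}{631} = - \frac{1}{39} + \frac{1}{631} = - \frac{592}{24609}$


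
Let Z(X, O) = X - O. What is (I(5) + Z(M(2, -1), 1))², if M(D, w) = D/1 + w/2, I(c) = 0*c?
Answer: ¼ ≈ 0.25000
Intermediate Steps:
I(c) = 0
M(D, w) = D + w/2 (M(D, w) = D*1 + w*(½) = D + w/2)
(I(5) + Z(M(2, -1), 1))² = (0 + ((2 + (½)*(-1)) - 1*1))² = (0 + ((2 - ½) - 1))² = (0 + (3/2 - 1))² = (0 + ½)² = (½)² = ¼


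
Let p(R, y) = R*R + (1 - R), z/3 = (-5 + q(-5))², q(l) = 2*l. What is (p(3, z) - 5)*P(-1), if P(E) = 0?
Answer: 0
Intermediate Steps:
z = 675 (z = 3*(-5 + 2*(-5))² = 3*(-5 - 10)² = 3*(-15)² = 3*225 = 675)
p(R, y) = 1 + R² - R (p(R, y) = R² + (1 - R) = 1 + R² - R)
(p(3, z) - 5)*P(-1) = ((1 + 3² - 1*3) - 5)*0 = ((1 + 9 - 3) - 5)*0 = (7 - 5)*0 = 2*0 = 0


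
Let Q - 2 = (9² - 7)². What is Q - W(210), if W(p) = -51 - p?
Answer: 5739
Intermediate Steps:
Q = 5478 (Q = 2 + (9² - 7)² = 2 + (81 - 7)² = 2 + 74² = 2 + 5476 = 5478)
Q - W(210) = 5478 - (-51 - 1*210) = 5478 - (-51 - 210) = 5478 - 1*(-261) = 5478 + 261 = 5739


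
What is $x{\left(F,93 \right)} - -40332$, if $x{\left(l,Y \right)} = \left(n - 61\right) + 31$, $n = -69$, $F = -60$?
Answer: $40233$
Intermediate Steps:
$x{\left(l,Y \right)} = -99$ ($x{\left(l,Y \right)} = \left(-69 - 61\right) + 31 = -130 + 31 = -99$)
$x{\left(F,93 \right)} - -40332 = -99 - -40332 = -99 + 40332 = 40233$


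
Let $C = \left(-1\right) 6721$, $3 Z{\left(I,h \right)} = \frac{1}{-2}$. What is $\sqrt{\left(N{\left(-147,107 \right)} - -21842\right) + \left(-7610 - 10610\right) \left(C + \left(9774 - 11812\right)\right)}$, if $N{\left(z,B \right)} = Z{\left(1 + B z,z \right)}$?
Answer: $\frac{\sqrt{5745989586}}{6} \approx 12634.0$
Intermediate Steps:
$Z{\left(I,h \right)} = - \frac{1}{6}$ ($Z{\left(I,h \right)} = \frac{1}{3 \left(-2\right)} = \frac{1}{3} \left(- \frac{1}{2}\right) = - \frac{1}{6}$)
$N{\left(z,B \right)} = - \frac{1}{6}$
$C = -6721$
$\sqrt{\left(N{\left(-147,107 \right)} - -21842\right) + \left(-7610 - 10610\right) \left(C + \left(9774 - 11812\right)\right)} = \sqrt{\left(- \frac{1}{6} - -21842\right) + \left(-7610 - 10610\right) \left(-6721 + \left(9774 - 11812\right)\right)} = \sqrt{\left(- \frac{1}{6} + 21842\right) - 18220 \left(-6721 + \left(9774 - 11812\right)\right)} = \sqrt{\frac{131051}{6} - 18220 \left(-6721 - 2038\right)} = \sqrt{\frac{131051}{6} - -159588980} = \sqrt{\frac{131051}{6} + 159588980} = \sqrt{\frac{957664931}{6}} = \frac{\sqrt{5745989586}}{6}$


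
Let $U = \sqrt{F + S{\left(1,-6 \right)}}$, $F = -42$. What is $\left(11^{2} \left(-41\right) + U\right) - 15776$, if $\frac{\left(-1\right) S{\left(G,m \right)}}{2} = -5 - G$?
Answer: $-20737 + i \sqrt{30} \approx -20737.0 + 5.4772 i$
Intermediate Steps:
$S{\left(G,m \right)} = 10 + 2 G$ ($S{\left(G,m \right)} = - 2 \left(-5 - G\right) = 10 + 2 G$)
$U = i \sqrt{30}$ ($U = \sqrt{-42 + \left(10 + 2 \cdot 1\right)} = \sqrt{-42 + \left(10 + 2\right)} = \sqrt{-42 + 12} = \sqrt{-30} = i \sqrt{30} \approx 5.4772 i$)
$\left(11^{2} \left(-41\right) + U\right) - 15776 = \left(11^{2} \left(-41\right) + i \sqrt{30}\right) - 15776 = \left(121 \left(-41\right) + i \sqrt{30}\right) - 15776 = \left(-4961 + i \sqrt{30}\right) - 15776 = -20737 + i \sqrt{30}$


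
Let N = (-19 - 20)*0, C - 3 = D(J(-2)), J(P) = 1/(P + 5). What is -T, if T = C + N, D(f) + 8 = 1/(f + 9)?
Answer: 137/28 ≈ 4.8929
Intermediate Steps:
J(P) = 1/(5 + P)
D(f) = -8 + 1/(9 + f) (D(f) = -8 + 1/(f + 9) = -8 + 1/(9 + f))
C = -137/28 (C = 3 + (-71 - 8/(5 - 2))/(9 + 1/(5 - 2)) = 3 + (-71 - 8/3)/(9 + 1/3) = 3 + (-71 - 8*⅓)/(9 + ⅓) = 3 + (-71 - 8/3)/(28/3) = 3 + (3/28)*(-221/3) = 3 - 221/28 = -137/28 ≈ -4.8929)
N = 0 (N = -39*0 = 0)
T = -137/28 (T = -137/28 + 0 = -137/28 ≈ -4.8929)
-T = -1*(-137/28) = 137/28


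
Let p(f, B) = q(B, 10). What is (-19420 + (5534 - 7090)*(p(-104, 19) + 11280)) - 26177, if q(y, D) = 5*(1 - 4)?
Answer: -17573937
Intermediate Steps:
q(y, D) = -15 (q(y, D) = 5*(-3) = -15)
p(f, B) = -15
(-19420 + (5534 - 7090)*(p(-104, 19) + 11280)) - 26177 = (-19420 + (5534 - 7090)*(-15 + 11280)) - 26177 = (-19420 - 1556*11265) - 26177 = (-19420 - 17528340) - 26177 = -17547760 - 26177 = -17573937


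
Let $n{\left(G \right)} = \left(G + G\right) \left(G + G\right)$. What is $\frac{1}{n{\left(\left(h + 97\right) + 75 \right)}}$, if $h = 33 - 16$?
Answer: $\frac{1}{142884} \approx 6.9987 \cdot 10^{-6}$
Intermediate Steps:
$h = 17$ ($h = 33 - 16 = 17$)
$n{\left(G \right)} = 4 G^{2}$ ($n{\left(G \right)} = 2 G 2 G = 4 G^{2}$)
$\frac{1}{n{\left(\left(h + 97\right) + 75 \right)}} = \frac{1}{4 \left(\left(17 + 97\right) + 75\right)^{2}} = \frac{1}{4 \left(114 + 75\right)^{2}} = \frac{1}{4 \cdot 189^{2}} = \frac{1}{4 \cdot 35721} = \frac{1}{142884}$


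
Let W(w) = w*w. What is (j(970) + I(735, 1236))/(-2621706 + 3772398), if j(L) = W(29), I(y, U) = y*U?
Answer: 909301/1150692 ≈ 0.79022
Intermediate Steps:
W(w) = w**2
I(y, U) = U*y
j(L) = 841 (j(L) = 29**2 = 841)
(j(970) + I(735, 1236))/(-2621706 + 3772398) = (841 + 1236*735)/(-2621706 + 3772398) = (841 + 908460)/1150692 = 909301*(1/1150692) = 909301/1150692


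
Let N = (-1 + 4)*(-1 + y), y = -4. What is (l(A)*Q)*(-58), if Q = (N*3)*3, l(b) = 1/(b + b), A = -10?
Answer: -783/2 ≈ -391.50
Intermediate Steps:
N = -15 (N = (-1 + 4)*(-1 - 4) = 3*(-5) = -15)
l(b) = 1/(2*b)
Q = -135 (Q = -15*3*3 = -45*3 = -135)
(l(A)*Q)*(-58) = (((½)/(-10))*(-135))*(-58) = (((½)*(-⅒))*(-135))*(-58) = -1/20*(-135)*(-58) = (27/4)*(-58) = -783/2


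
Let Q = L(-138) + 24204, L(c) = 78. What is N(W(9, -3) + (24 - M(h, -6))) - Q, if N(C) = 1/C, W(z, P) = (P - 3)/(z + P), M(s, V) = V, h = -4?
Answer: -704177/29 ≈ -24282.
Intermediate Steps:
W(z, P) = (-3 + P)/(P + z)
Q = 24282 (Q = 78 + 24204 = 24282)
N(W(9, -3) + (24 - M(h, -6))) - Q = 1/((-3 - 3)/(-3 + 9) + (24 - 1*(-6))) - 1*24282 = 1/(-6/6 + (24 + 6)) - 24282 = 1/((1/6)*(-6) + 30) - 24282 = 1/(-1 + 30) - 24282 = 1/29 - 24282 = -704177/29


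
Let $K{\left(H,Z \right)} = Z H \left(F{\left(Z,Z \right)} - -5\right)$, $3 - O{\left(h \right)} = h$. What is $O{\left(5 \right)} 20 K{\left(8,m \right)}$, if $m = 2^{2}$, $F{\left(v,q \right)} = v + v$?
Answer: $-16640$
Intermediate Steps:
$F{\left(v,q \right)} = 2 v$
$O{\left(h \right)} = 3 - h$
$m = 4$
$K{\left(H,Z \right)} = H Z \left(5 + 2 Z\right)$ ($K{\left(H,Z \right)} = Z H \left(2 Z - -5\right) = H Z \left(2 Z + 5\right) = H Z \left(5 + 2 Z\right)$)
$O{\left(5 \right)} 20 K{\left(8,m \right)} = \left(3 - 5\right) 20 \cdot 8 \cdot 4 \left(5 + 2 \cdot 4\right) = \left(3 - 5\right) 20 \cdot 8 \cdot 4 \left(5 + 8\right) = \left(-2\right) 20 \cdot 8 \cdot 4 \cdot 13 = \left(-40\right) 416 = -16640$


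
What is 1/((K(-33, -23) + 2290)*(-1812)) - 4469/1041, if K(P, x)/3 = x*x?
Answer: -10465093399/2437718028 ≈ -4.2930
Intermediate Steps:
K(P, x) = 3*x² (K(P, x) = 3*(x*x) = 3*x²)
1/((K(-33, -23) + 2290)*(-1812)) - 4469/1041 = 1/((3*(-23)² + 2290)*(-1812)) - 4469/1041 = -1/1812/(3*529 + 2290) - 4469*1/1041 = -1/1812/(1587 + 2290) - 4469/1041 = -1/1812/3877 - 4469/1041 = (1/3877)*(-1/1812) - 4469/1041 = -1/7025124 - 4469/1041 = -10465093399/2437718028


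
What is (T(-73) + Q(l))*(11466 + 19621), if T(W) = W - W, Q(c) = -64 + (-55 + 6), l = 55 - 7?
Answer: -3512831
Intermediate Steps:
l = 48
Q(c) = -113 (Q(c) = -64 - 49 = -113)
T(W) = 0
(T(-73) + Q(l))*(11466 + 19621) = (0 - 113)*(11466 + 19621) = -113*31087 = -3512831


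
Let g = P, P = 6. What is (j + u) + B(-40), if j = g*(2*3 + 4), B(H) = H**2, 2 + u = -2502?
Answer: -844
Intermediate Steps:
g = 6
u = -2504 (u = -2 - 2502 = -2504)
j = 60 (j = 6*(2*3 + 4) = 6*(6 + 4) = 6*10 = 60)
(j + u) + B(-40) = (60 - 2504) + (-40)**2 = -2444 + 1600 = -844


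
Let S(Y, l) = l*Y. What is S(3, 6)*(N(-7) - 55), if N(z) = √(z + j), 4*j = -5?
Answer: -990 + 9*I*√33 ≈ -990.0 + 51.701*I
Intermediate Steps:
j = -5/4 (j = (¼)*(-5) = -5/4 ≈ -1.2500)
S(Y, l) = Y*l
N(z) = √(-5/4 + z) (N(z) = √(z - 5/4) = √(-5/4 + z))
S(3, 6)*(N(-7) - 55) = (3*6)*(√(-5 + 4*(-7))/2 - 55) = 18*(√(-5 - 28)/2 - 55) = 18*(√(-33)/2 - 55) = 18*((I*√33)/2 - 55) = 18*(I*√33/2 - 55) = 18*(-55 + I*√33/2) = -990 + 9*I*√33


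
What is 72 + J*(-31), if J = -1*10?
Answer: 382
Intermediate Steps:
J = -10
72 + J*(-31) = 72 - 10*(-31) = 72 + 310 = 382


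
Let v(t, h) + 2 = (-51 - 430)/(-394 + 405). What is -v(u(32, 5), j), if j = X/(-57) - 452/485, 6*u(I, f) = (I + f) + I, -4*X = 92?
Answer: 503/11 ≈ 45.727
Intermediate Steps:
X = -23 (X = -1/4*92 = -23)
u(I, f) = I/3 + f/6 (u(I, f) = ((I + f) + I)/6 = (f + 2*I)/6 = I/3 + f/6)
j = -14609/27645 (j = -23/(-57) - 452/485 = -23*(-1/57) - 452*1/485 = 23/57 - 452/485 = -14609/27645 ≈ -0.52845)
v(t, h) = -503/11 (v(t, h) = -2 + (-51 - 430)/(-394 + 405) = -2 - 481/11 = -503/11)
-v(u(32, 5), j) = -1*(-503/11) = 503/11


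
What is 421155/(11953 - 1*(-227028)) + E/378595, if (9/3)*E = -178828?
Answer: 435605037407/271431035085 ≈ 1.6048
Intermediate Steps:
E = -178828/3 (E = (⅓)*(-178828) = -178828/3 ≈ -59609.)
421155/(11953 - 1*(-227028)) + E/378595 = 421155/(11953 - 1*(-227028)) - 178828/3/378595 = 421155/(11953 + 227028) - 178828/3*1/378595 = 421155/238981 - 178828/1135785 = 435605037407/271431035085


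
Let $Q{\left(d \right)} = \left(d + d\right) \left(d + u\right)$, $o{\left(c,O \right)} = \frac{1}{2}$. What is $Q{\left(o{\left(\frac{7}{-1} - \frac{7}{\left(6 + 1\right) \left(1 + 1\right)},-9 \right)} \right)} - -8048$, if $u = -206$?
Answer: $\frac{15685}{2} \approx 7842.5$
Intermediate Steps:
$o{\left(c,O \right)} = \frac{1}{2}$
$Q{\left(d \right)} = 2 d \left(-206 + d\right)$ ($Q{\left(d \right)} = \left(d + d\right) \left(d - 206\right) = 2 d \left(-206 + d\right)$)
$Q{\left(o{\left(\frac{7}{-1} - \frac{7}{\left(6 + 1\right) \left(1 + 1\right)},-9 \right)} \right)} - -8048 = 2 \cdot \frac{1}{2} \left(-206 + \frac{1}{2}\right) - -8048 = 2 \cdot \frac{1}{2} \left(- \frac{411}{2}\right) + 8048 = - \frac{411}{2} + 8048 = \frac{15685}{2}$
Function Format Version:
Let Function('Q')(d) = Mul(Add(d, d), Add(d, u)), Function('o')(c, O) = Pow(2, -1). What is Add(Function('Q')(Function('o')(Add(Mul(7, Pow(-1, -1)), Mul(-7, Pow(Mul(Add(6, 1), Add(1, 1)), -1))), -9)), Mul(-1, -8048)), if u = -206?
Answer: Rational(15685, 2) ≈ 7842.5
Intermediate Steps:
Function('o')(c, O) = Rational(1, 2)
Function('Q')(d) = Mul(2, d, Add(-206, d)) (Function('Q')(d) = Mul(Add(d, d), Add(d, -206)) = Mul(Mul(2, d), Add(-206, d)) = Mul(2, d, Add(-206, d)))
Add(Function('Q')(Function('o')(Add(Mul(7, Pow(-1, -1)), Mul(-7, Pow(Mul(Add(6, 1), Add(1, 1)), -1))), -9)), Mul(-1, -8048)) = Add(Mul(2, Rational(1, 2), Add(-206, Rational(1, 2))), Mul(-1, -8048)) = Add(Mul(2, Rational(1, 2), Rational(-411, 2)), 8048) = Add(Rational(-411, 2), 8048) = Rational(15685, 2)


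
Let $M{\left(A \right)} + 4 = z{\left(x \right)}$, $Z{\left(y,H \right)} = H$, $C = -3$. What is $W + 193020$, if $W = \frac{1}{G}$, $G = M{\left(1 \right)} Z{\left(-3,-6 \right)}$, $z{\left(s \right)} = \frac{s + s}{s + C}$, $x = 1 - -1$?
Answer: $\frac{9264961}{48} \approx 1.9302 \cdot 10^{5}$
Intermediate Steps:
$x = 2$ ($x = 1 + 1 = 2$)
$z{\left(s \right)} = \frac{2 s}{-3 + s}$ ($z{\left(s \right)} = \frac{s + s}{s - 3} = \frac{2 s}{-3 + s}$)
$M{\left(A \right)} = -8$ ($M{\left(A \right)} = -4 + 2 \cdot 2 \frac{1}{-3 + 2} = -4 + 2 \cdot 2 \frac{1}{-1} = -4 + 2 \cdot 2 \left(-1\right) = -4 - 4 = -8$)
$G = 48$ ($G = \left(-8\right) \left(-6\right) = 48$)
$W = \frac{1}{48} \approx 0.020833$
$W + 193020 = \frac{1}{48} + 193020 = \frac{9264961}{48}$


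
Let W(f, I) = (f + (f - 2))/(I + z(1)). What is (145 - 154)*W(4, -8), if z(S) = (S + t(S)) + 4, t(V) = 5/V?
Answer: -27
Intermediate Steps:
z(S) = 4 + S + 5/S (z(S) = (S + 5/S) + 4 = 4 + S + 5/S)
W(f, I) = (-2 + 2*f)/(10 + I) (W(f, I) = (f + (f - 2))/(I + (4 + 1 + 5/1)) = (f + (-2 + f))/(I + (4 + 1 + 5*1)) = (-2 + 2*f)/(I + (4 + 1 + 5)) = (-2 + 2*f)/(I + 10) = (-2 + 2*f)/(10 + I))
(145 - 154)*W(4, -8) = (145 - 154)*(2*(-1 + 4)/(10 - 8)) = -18*3/2 = -9*3 = -27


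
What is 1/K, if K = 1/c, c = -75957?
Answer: -75957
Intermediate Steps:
K = -1/75957 (K = 1/(-75957) = -1/75957 ≈ -1.3165e-5)
1/K = 1/(-1/75957) = -75957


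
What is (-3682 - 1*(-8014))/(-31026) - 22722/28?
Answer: -8393977/10342 ≈ -811.64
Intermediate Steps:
(-3682 - 1*(-8014))/(-31026) - 22722/28 = (-3682 + 8014)*(-1/31026) - 22722*1/28 = 4332*(-1/31026) - 1623/2 = -722/5171 - 1623/2 = -8393977/10342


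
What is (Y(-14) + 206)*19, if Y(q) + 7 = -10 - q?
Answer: 3857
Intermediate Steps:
Y(q) = -17 - q (Y(q) = -7 + (-10 - q) = -17 - q)
(Y(-14) + 206)*19 = ((-17 - 1*(-14)) + 206)*19 = ((-17 + 14) + 206)*19 = (-3 + 206)*19 = 203*19 = 3857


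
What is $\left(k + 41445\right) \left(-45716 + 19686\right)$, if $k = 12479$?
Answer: $-1403641720$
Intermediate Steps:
$\left(k + 41445\right) \left(-45716 + 19686\right) = \left(12479 + 41445\right) \left(-45716 + 19686\right) = 53924 \left(-26030\right) = -1403641720$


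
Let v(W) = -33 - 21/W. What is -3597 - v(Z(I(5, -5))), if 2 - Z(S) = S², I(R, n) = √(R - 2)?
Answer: -3585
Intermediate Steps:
I(R, n) = √(-2 + R)
Z(S) = 2 - S²
v(W) = -33 - 21/W
-3597 - v(Z(I(5, -5))) = -3597 - (-33 - 21/(2 - (√(-2 + 5))²)) = -3597 - (-33 - 21/(2 - (√3)²)) = -3597 - (-33 - 21/(2 - 1*3)) = -3597 - (-33 - 21/(2 - 3)) = -3597 - (-33 - 21/(-1)) = -3597 - (-33 - 21*(-1)) = -3597 - (-33 + 21) = -3597 - 1*(-12) = -3597 + 12 = -3585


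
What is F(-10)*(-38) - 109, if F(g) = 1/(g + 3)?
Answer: -725/7 ≈ -103.57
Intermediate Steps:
F(g) = 1/(3 + g)
F(-10)*(-38) - 109 = -38/(3 - 10) - 109 = -38/(-7) - 109 = -⅐*(-38) - 109 = 38/7 - 109 = -725/7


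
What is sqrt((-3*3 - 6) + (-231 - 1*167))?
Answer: I*sqrt(413) ≈ 20.322*I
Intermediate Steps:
sqrt((-3*3 - 6) + (-231 - 1*167)) = sqrt((-9 - 6) + (-231 - 167)) = sqrt(-15 - 398) = sqrt(-413) = I*sqrt(413)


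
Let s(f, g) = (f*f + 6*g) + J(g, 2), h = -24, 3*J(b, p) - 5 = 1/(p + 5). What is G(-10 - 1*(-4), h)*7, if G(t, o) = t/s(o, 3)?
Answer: -49/695 ≈ -0.070504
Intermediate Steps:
J(b, p) = 5/3 + 1/(3*(5 + p)) (J(b, p) = 5/3 + 1/(3*(p + 5)) = 5/3 + 1/(3*(5 + p)))
s(f, g) = 12/7 + f² + 6*g (s(f, g) = (f*f + 6*g) + (26 + 5*2)/(3*(5 + 2)) = (f² + 6*g) + (⅓)*(26 + 10)/7 = (f² + 6*g) + (⅓)*(⅐)*36 = (f² + 6*g) + 12/7 = 12/7 + f² + 6*g)
G(t, o) = t/(138/7 + o²) (G(t, o) = t/(12/7 + o² + 6*3) = t/(12/7 + o² + 18) = t/(138/7 + o²))
G(-10 - 1*(-4), h)*7 = (7*(-10 - 1*(-4))/(138 + 7*(-24)²))*7 = (7*(-10 + 4)/(138 + 7*576))*7 = (7*(-6)/(138 + 4032))*7 = (7*(-6)/4170)*7 = (7*(-6)*(1/4170))*7 = -7/695*7 = -49/695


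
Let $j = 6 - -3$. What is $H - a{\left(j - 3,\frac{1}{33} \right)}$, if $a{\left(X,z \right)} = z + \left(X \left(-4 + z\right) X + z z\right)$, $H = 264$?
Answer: $\frac{443090}{1089} \approx 406.88$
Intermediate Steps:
$j = 9$ ($j = 6 + 3 = 9$)
$a{\left(X,z \right)} = z + z^{2} + X^{2} \left(-4 + z\right)$ ($a{\left(X,z \right)} = z + \left(X^{2} \left(-4 + z\right) + z^{2}\right) = z + \left(z^{2} + X^{2} \left(-4 + z\right)\right) = z + z^{2} + X^{2} \left(-4 + z\right)$)
$H - a{\left(j - 3,\frac{1}{33} \right)} = 264 - \left(\frac{1}{33} + \left(\frac{1}{33}\right)^{2} - 4 \left(9 - 3\right)^{2} + \frac{\left(9 - 3\right)^{2}}{33}\right) = 264 - \left(\frac{1}{33} + \left(\frac{1}{33}\right)^{2} - 4 \cdot 6^{2} + \frac{6^{2}}{33}\right) = 264 - \left(\frac{1}{33} + \frac{1}{1089} - 144 + \frac{1}{33} \cdot 36\right) = 264 - \left(\frac{1}{33} + \frac{1}{1089} - 144 + \frac{12}{11}\right) = 264 - - \frac{155594}{1089} = 264 + \frac{155594}{1089} = \frac{443090}{1089}$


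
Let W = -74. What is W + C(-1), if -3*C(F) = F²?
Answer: -223/3 ≈ -74.333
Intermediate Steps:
C(F) = -F²/3
W + C(-1) = -74 - ⅓*(-1)² = -74 - ⅓*1 = -74 - ⅓ = -223/3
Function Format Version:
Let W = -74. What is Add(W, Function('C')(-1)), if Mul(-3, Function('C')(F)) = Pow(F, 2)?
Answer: Rational(-223, 3) ≈ -74.333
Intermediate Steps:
Function('C')(F) = Mul(Rational(-1, 3), Pow(F, 2))
Add(W, Function('C')(-1)) = Add(-74, Mul(Rational(-1, 3), Pow(-1, 2))) = Add(-74, Mul(Rational(-1, 3), 1)) = Add(-74, Rational(-1, 3)) = Rational(-223, 3)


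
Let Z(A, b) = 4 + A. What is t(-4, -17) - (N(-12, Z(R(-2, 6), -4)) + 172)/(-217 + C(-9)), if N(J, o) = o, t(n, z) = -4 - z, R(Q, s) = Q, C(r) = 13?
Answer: 471/34 ≈ 13.853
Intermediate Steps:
t(-4, -17) - (N(-12, Z(R(-2, 6), -4)) + 172)/(-217 + C(-9)) = (-4 - 1*(-17)) - ((4 - 2) + 172)/(-217 + 13) = (-4 + 17) - (2 + 172)/(-204) = 13 - 174*(-1)/204 = 13 - 1*(-29/34) = 13 + 29/34 = 471/34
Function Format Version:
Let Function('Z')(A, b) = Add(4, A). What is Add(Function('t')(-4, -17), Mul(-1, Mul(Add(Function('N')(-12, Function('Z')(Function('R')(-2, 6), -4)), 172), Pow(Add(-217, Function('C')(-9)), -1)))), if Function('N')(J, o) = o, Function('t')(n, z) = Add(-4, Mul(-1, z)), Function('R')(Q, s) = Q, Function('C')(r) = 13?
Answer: Rational(471, 34) ≈ 13.853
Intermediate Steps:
Add(Function('t')(-4, -17), Mul(-1, Mul(Add(Function('N')(-12, Function('Z')(Function('R')(-2, 6), -4)), 172), Pow(Add(-217, Function('C')(-9)), -1)))) = Add(Add(-4, Mul(-1, -17)), Mul(-1, Mul(Add(Add(4, -2), 172), Pow(Add(-217, 13), -1)))) = Add(Add(-4, 17), Mul(-1, Mul(Add(2, 172), Pow(-204, -1)))) = Add(13, Mul(-1, Mul(174, Rational(-1, 204)))) = Add(13, Mul(-1, Rational(-29, 34))) = Add(13, Rational(29, 34)) = Rational(471, 34)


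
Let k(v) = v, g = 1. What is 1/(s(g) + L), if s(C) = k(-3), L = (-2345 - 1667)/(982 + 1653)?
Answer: -155/701 ≈ -0.22111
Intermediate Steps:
L = -236/155 (L = -4012/2635 = -4012*1/2635 = -236/155 ≈ -1.5226)
s(C) = -3
1/(s(g) + L) = 1/(-3 - 236/155) = 1/(-701/155) = -155/701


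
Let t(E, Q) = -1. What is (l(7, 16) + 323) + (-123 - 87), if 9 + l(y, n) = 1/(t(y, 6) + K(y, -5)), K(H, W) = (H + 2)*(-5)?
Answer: 4783/46 ≈ 103.98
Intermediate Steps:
K(H, W) = -10 - 5*H (K(H, W) = (2 + H)*(-5) = -10 - 5*H)
l(y, n) = -9 + 1/(-11 - 5*y) (l(y, n) = -9 + 1/(-1 + (-10 - 5*y)) = -9 + 1/(-11 - 5*y))
(l(7, 16) + 323) + (-123 - 87) = (5*(-20 - 9*7)/(11 + 5*7) + 323) + (-123 - 87) = (5*(-20 - 63)/(11 + 35) + 323) - 210 = (5*(-83)/46 + 323) - 210 = (5*(1/46)*(-83) + 323) - 210 = (-415/46 + 323) - 210 = 14443/46 - 210 = 4783/46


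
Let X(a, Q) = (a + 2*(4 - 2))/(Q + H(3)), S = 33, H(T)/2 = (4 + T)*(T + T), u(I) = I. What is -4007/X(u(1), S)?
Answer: -468819/5 ≈ -93764.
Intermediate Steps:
H(T) = 4*T*(4 + T) (H(T) = 2*((4 + T)*(T + T)) = 2*((4 + T)*(2*T)) = 2*(2*T*(4 + T)) = 4*T*(4 + T))
X(a, Q) = (4 + a)/(84 + Q) (X(a, Q) = (a + 2*(4 - 2))/(Q + 4*3*(4 + 3)) = (a + 2*2)/(Q + 4*3*7) = (a + 4)/(Q + 84) = (4 + a)/(84 + Q))
-4007/X(u(1), S) = -4007*(84 + 33)/(4 + 1) = -4007/(5/117) = -4007/((1/117)*5) = -4007/5/117 = -4007*117/5 = -468819/5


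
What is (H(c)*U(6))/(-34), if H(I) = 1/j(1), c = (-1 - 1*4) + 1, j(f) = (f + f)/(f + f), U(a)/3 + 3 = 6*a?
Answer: -99/34 ≈ -2.9118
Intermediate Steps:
U(a) = -9 + 18*a (U(a) = -9 + 3*(6*a) = -9 + 18*a)
j(f) = 1 (j(f) = (2*f)/((2*f)) = (2*f)*(1/(2*f)) = 1)
c = -4 (c = (-1 - 4) + 1 = -5 + 1 = -4)
H(I) = 1 (H(I) = 1/1 = 1)
(H(c)*U(6))/(-34) = (1*(-9 + 18*6))/(-34) = (1*(-9 + 108))*(-1/34) = (1*99)*(-1/34) = 99*(-1/34) = -99/34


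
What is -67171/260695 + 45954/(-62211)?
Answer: -5386251037/5406032215 ≈ -0.99634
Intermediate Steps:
-67171/260695 + 45954/(-62211) = -67171*1/260695 + 45954*(-1/62211) = -67171/260695 - 15318/20737 = -5386251037/5406032215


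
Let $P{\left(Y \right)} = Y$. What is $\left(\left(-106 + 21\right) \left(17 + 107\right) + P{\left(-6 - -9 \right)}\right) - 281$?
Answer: $-10818$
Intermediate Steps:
$\left(\left(-106 + 21\right) \left(17 + 107\right) + P{\left(-6 - -9 \right)}\right) - 281 = \left(\left(-106 + 21\right) \left(17 + 107\right) - -3\right) - 281 = \left(\left(-85\right) 124 + \left(-6 + 9\right)\right) - 281 = \left(-10540 + 3\right) - 281 = -10537 - 281 = -10818$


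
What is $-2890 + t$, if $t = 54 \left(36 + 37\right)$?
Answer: $1052$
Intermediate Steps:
$t = 3942$ ($t = 54 \cdot 73 = 3942$)
$-2890 + t = -2890 + 3942 = 1052$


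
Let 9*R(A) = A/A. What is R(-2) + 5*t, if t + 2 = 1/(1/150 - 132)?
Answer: -1768861/178191 ≈ -9.9268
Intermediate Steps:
R(A) = ⅑ (R(A) = (A/A)/9 = (⅑)*1 = ⅑)
t = -39748/19799 (t = -2 + 1/(1/150 - 132) = -2 + 1/(-19799/150) = -2 - 150/19799 = -39748/19799 ≈ -2.0076)
R(-2) + 5*t = ⅑ + 5*(-39748/19799) = ⅑ - 198740/19799 = -1768861/178191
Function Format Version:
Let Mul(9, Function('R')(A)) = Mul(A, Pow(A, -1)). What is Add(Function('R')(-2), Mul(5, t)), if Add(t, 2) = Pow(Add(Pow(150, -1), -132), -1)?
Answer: Rational(-1768861, 178191) ≈ -9.9268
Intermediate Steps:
Function('R')(A) = Rational(1, 9) (Function('R')(A) = Mul(Rational(1, 9), Mul(A, Pow(A, -1))) = Mul(Rational(1, 9), 1) = Rational(1, 9))
t = Rational(-39748, 19799) (t = Add(-2, Pow(Add(Pow(150, -1), -132), -1)) = Add(-2, Pow(Add(Rational(1, 150), -132), -1)) = Add(-2, Pow(Rational(-19799, 150), -1)) = Add(-2, Rational(-150, 19799)) = Rational(-39748, 19799) ≈ -2.0076)
Add(Function('R')(-2), Mul(5, t)) = Add(Rational(1, 9), Mul(5, Rational(-39748, 19799))) = Add(Rational(1, 9), Rational(-198740, 19799)) = Rational(-1768861, 178191)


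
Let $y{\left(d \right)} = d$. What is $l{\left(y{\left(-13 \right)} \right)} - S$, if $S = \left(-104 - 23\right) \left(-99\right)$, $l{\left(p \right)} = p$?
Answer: $-12586$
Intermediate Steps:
$S = 12573$ ($S = \left(-104 - 23\right) \left(-99\right) = \left(-127\right) \left(-99\right) = 12573$)
$l{\left(y{\left(-13 \right)} \right)} - S = -13 - 12573 = -12586$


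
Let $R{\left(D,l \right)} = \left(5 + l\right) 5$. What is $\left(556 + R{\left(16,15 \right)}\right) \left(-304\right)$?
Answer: $-199424$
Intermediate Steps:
$R{\left(D,l \right)} = 25 + 5 l$
$\left(556 + R{\left(16,15 \right)}\right) \left(-304\right) = \left(556 + \left(25 + 5 \cdot 15\right)\right) \left(-304\right) = \left(556 + \left(25 + 75\right)\right) \left(-304\right) = \left(556 + 100\right) \left(-304\right) = 656 \left(-304\right) = -199424$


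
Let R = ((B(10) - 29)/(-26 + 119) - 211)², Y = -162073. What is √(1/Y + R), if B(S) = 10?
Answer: √10134276645280864579/15072789 ≈ 211.20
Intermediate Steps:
R = 385808164/8649 (R = ((10 - 29)/(-26 + 119) - 211)² = (-19/93 - 211)² = (-19642/93)² = 385808164/8649 ≈ 44607.)
√(1/Y + R) = √(1/(-162073) + 385808164/8649) = √(-1/162073 + 385808164/8649) = √(62529086555323/1401769377) = √10134276645280864579/15072789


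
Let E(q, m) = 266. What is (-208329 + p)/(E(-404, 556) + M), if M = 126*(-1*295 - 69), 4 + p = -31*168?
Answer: 213541/45598 ≈ 4.6831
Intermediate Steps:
p = -5212 (p = -4 - 31*168 = -4 - 5208 = -5212)
M = -45864 (M = 126*(-295 - 69) = 126*(-364) = -45864)
(-208329 + p)/(E(-404, 556) + M) = (-208329 - 5212)/(266 - 45864) = -213541/(-45598) = -213541*(-1/45598) = 213541/45598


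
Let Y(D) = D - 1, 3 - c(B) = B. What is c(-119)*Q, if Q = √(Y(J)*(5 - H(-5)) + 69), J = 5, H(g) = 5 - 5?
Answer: 122*√89 ≈ 1150.9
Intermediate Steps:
H(g) = 0
c(B) = 3 - B
Y(D) = -1 + D
Q = √89 (Q = √((-1 + 5)*(5 - 1*0) + 69) = √(4*(5 + 0) + 69) = √(4*5 + 69) = √(20 + 69) = √89 ≈ 9.4340)
c(-119)*Q = (3 - 1*(-119))*√89 = (3 + 119)*√89 = 122*√89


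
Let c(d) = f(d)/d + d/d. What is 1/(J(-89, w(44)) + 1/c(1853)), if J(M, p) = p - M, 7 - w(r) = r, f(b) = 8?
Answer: 1861/98625 ≈ 0.018869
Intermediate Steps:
c(d) = 1 + 8/d (c(d) = 8/d + d/d = 8/d + 1 = 1 + 8/d)
w(r) = 7 - r
1/(J(-89, w(44)) + 1/c(1853)) = 1/(((7 - 1*44) - 1*(-89)) + 1/((8 + 1853)/1853)) = 1/(((7 - 44) + 89) + 1/((1/1853)*1861)) = 1/((-37 + 89) + 1/(1861/1853)) = 1/(52 + 1853/1861) = 1/(98625/1861) = 1861/98625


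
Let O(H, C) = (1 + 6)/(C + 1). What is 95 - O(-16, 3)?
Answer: 373/4 ≈ 93.250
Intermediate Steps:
O(H, C) = 7/(1 + C)
95 - O(-16, 3) = 95 - 7/(1 + 3) = 95 - 7/4 = 373/4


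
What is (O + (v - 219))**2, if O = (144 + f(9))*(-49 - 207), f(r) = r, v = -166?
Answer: 1564439809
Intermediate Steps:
O = -39168 (O = (144 + 9)*(-49 - 207) = 153*(-256) = -39168)
(O + (v - 219))**2 = (-39168 + (-166 - 219))**2 = (-39168 - 385)**2 = (-39553)**2 = 1564439809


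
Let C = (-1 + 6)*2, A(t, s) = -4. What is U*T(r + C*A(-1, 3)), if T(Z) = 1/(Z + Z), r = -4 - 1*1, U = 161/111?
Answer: -161/9990 ≈ -0.016116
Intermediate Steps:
C = 10 (C = 5*2 = 10)
U = 161/111 (U = 161*(1/111) = 161/111 ≈ 1.4505)
r = -5 (r = -4 - 1 = -5)
T(Z) = 1/(2*Z)
U*T(r + C*A(-1, 3)) = 161*(1/(2*(-5 + 10*(-4))))/111 = 161*(1/(2*(-5 - 40)))/111 = 161*((½)/(-45))/111 = 161*((½)*(-1/45))/111 = (161/111)*(-1/90) = -161/9990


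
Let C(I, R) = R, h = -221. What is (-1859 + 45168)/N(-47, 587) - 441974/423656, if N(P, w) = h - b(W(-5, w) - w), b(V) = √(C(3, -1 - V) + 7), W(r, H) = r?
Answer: -156779083241/786093708 + 43309*√598/48243 ≈ -177.49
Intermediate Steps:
b(V) = √(6 - V) (b(V) = √((-1 - V) + 7) = √(6 - V))
N(P, w) = -221 - √(11 + w) (N(P, w) = -221 - √(6 - (-5 - w)) = -221 - √(6 + (5 + w)) = -221 - √(11 + w))
(-1859 + 45168)/N(-47, 587) - 441974/423656 = (-1859 + 45168)/(-221 - √(11 + 587)) - 441974/423656 = 43309/(-221 - √598) - 441974*1/423656 = 43309/(-221 - √598) - 220987/211828 = -220987/211828 + 43309/(-221 - √598)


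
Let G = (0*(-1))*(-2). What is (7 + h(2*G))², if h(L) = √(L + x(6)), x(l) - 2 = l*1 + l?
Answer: (7 + √14)² ≈ 115.38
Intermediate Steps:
x(l) = 2 + 2*l (x(l) = 2 + (l*1 + l) = 2 + (l + l) = 2 + 2*l)
G = 0 (G = 0*(-2) = 0)
h(L) = √(14 + L) (h(L) = √(L + (2 + 2*6)) = √(L + (2 + 12)) = √(L + 14) = √(14 + L))
(7 + h(2*G))² = (7 + √(14 + 2*0))² = (7 + √(14 + 0))² = (7 + √14)²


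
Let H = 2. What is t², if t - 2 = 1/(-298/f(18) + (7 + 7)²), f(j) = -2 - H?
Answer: 1175056/292681 ≈ 4.0148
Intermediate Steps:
f(j) = -4 (f(j) = -2 - 1*2 = -2 - 2 = -4)
t = 1084/541 (t = 2 + 1/(-298/(-4) + (7 + 7)²) = 2 + 1/(-298*(-¼) + 14²) = 2 + 1/(149/2 + 196) = 2 + 1/(541/2) = 2 + 2/541 = 1084/541 ≈ 2.0037)
t² = (1084/541)² = 1175056/292681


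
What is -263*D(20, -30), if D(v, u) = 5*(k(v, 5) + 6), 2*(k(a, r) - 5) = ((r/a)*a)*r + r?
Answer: -34190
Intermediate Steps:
k(a, r) = 5 + r/2 + r²/2 (k(a, r) = 5 + (((r/a)*a)*r + r)/2 = 5 + (r*r + r)/2 = 5 + (r² + r)/2 = 5 + (r + r²)/2 = 5 + (r/2 + r²/2) = 5 + r/2 + r²/2)
D(v, u) = 130 (D(v, u) = 5*((5 + (½)*5 + (½)*5²) + 6) = 5*((5 + 5/2 + (½)*25) + 6) = 5*((5 + 5/2 + 25/2) + 6) = 5*(20 + 6) = 5*26 = 130)
-263*D(20, -30) = -263*130 = -34190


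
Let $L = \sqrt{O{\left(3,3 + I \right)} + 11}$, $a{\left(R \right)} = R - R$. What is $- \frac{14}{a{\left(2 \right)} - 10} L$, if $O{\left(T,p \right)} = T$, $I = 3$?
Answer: $\frac{7 \sqrt{14}}{5} \approx 5.2383$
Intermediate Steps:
$a{\left(R \right)} = 0$
$L = \sqrt{14}$ ($L = \sqrt{3 + 11} = \sqrt{14} \approx 3.7417$)
$- \frac{14}{a{\left(2 \right)} - 10} L = - \frac{14}{0 - 10} \sqrt{14} = - \frac{14}{-10} \sqrt{14} = \left(-14\right) \left(- \frac{1}{10}\right) \sqrt{14} = \frac{7 \sqrt{14}}{5}$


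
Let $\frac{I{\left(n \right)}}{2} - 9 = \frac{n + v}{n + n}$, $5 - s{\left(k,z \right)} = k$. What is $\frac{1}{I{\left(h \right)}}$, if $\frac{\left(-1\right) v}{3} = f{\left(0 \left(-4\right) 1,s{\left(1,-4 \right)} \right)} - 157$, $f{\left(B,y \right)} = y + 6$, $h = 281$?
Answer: $\frac{281}{5780} \approx 0.048616$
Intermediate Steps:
$s{\left(k,z \right)} = 5 - k$
$f{\left(B,y \right)} = 6 + y$
$v = 441$ ($v = - 3 \left(\left(6 + \left(5 - 1\right)\right) - 157\right) = - 3 \left(\left(6 + 4\right) - 157\right) = - 3 \left(10 - 157\right) = \left(-3\right) \left(-147\right) = 441$)
$I{\left(n \right)} = 18 + \frac{441 + n}{n}$ ($I{\left(n \right)} = 18 + 2 \frac{n + 441}{n + n} = 18 + 2 \frac{441 + n}{2 n} = 18 + \frac{441 + n}{n}$)
$\frac{1}{I{\left(h \right)}} = \frac{1}{19 + \frac{441}{281}} = \frac{1}{\frac{5780}{281}} = \frac{281}{5780}$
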